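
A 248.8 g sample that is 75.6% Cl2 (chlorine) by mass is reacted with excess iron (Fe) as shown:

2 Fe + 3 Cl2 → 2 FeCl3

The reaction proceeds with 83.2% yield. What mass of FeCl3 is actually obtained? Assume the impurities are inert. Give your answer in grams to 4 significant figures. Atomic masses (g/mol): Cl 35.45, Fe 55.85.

238.7 g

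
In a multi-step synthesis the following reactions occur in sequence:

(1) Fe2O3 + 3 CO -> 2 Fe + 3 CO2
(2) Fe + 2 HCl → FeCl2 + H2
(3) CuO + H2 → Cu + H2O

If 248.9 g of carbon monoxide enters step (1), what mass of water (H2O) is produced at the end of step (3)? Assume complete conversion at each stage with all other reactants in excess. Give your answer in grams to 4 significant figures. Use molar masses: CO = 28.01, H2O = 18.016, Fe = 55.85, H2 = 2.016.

106.7 g

n(CO) = 248.9 / 28.01 = 8.8861 mol.
Reaction (1): CO→Fe ratio 3:2 ⇒ n(Fe) = 5.9241 mol.
Reaction (2): Fe→H2 ratio 1:1 ⇒ n(H2) = 5.9241 mol.
Reaction (3): H2→H2O ratio 1:1 ⇒ n(H2O) = 5.9241 mol.
Mass of H2O = 5.9241 × 18.016 = 106.73 g.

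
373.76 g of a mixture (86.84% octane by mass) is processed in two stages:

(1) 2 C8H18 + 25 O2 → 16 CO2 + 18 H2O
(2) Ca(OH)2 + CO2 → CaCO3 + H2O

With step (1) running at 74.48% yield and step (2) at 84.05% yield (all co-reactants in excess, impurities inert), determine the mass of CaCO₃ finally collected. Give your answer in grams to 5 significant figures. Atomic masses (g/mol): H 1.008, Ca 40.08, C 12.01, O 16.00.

1424.3 g

Pure C8H18 = 373.76 × 0.8684 = 324.573 g.
M(C8H18) = 8(12.01) + 18(1.008) = 114.224 g/mol.
M(CaCO3) = 40.08 + 12.01 + 3(16.00) = 100.09 g/mol.
n(C8H18) = 324.573 / 114.224 = 2.84155 mol.
Step 1 (C8H18:CO2 = 2:16): theoretical n(CO2) = 22.7324 mol; at 74.48% yield, n(CO2) = 16.9311 mol.
Step 2 (CO2:CaCO3 = 1:1): theoretical n(CaCO3) = 16.9311 mol, so theoretical mass = 16.9311 × 100.09 = 1694.63 g.
At 84.05% yield, actual mass of CaCO3 = 1694.63 × 0.8405 = 1424.34 g.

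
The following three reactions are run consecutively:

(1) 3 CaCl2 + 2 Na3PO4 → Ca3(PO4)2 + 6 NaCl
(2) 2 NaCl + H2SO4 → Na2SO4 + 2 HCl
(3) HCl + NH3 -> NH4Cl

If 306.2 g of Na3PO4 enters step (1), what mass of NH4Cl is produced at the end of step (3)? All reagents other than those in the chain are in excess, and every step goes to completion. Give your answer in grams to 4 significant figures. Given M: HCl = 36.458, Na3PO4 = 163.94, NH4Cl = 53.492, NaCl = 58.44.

299.7 g

n(Na3PO4) = 306.2 / 163.94 = 1.8678 mol.
Reaction (1): Na3PO4→NaCl ratio 2:6 ⇒ n(NaCl) = 5.6033 mol.
Reaction (2): NaCl→HCl ratio 2:2 ⇒ n(HCl) = 5.6033 mol.
Reaction (3): HCl→NH4Cl ratio 1:1 ⇒ n(NH4Cl) = 5.6033 mol.
Mass of NH4Cl = 5.6033 × 53.492 = 299.73 g.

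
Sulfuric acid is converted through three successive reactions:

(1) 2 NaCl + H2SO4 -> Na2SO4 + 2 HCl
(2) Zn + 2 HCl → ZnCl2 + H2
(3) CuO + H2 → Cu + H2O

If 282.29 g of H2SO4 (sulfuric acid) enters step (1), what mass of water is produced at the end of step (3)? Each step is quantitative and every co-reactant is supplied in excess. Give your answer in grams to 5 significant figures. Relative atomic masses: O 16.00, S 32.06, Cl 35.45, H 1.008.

51.855 g

M(H2SO4) = 2(1.008) + 32.06 + 4(16.00) = 98.076 g/mol.
M(H2O) = 2(1.008) + 16.00 = 18.016 g/mol.
n(H2SO4) = 282.29 / 98.076 = 2.87828 mol.
Reaction (1): H2SO4→HCl ratio 1:2 ⇒ n(HCl) = 5.75656 mol.
Reaction (2): HCl→H2 ratio 2:1 ⇒ n(H2) = 2.87828 mol.
Reaction (3): H2→H2O ratio 1:1 ⇒ n(H2O) = 2.87828 mol.
Mass of H2O = 2.87828 × 18.016 = 51.8551 g.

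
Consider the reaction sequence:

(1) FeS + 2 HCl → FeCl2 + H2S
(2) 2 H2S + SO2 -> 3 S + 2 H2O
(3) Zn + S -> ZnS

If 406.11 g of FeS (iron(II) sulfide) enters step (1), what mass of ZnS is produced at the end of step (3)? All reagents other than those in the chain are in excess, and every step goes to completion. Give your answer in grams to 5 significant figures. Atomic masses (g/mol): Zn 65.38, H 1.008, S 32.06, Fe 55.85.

675.20 g

M(FeS) = 55.85 + 32.06 = 87.91 g/mol.
M(ZnS) = 65.38 + 32.06 = 97.44 g/mol.
n(FeS) = 406.11 / 87.91 = 4.61961 mol.
Reaction (1): FeS→H2S ratio 1:1 ⇒ n(H2S) = 4.61961 mol.
Reaction (2): H2S→S ratio 2:3 ⇒ n(S) = 6.92942 mol.
Reaction (3): S→ZnS ratio 1:1 ⇒ n(ZnS) = 6.92942 mol.
Mass of ZnS = 6.92942 × 97.44 = 675.202 g.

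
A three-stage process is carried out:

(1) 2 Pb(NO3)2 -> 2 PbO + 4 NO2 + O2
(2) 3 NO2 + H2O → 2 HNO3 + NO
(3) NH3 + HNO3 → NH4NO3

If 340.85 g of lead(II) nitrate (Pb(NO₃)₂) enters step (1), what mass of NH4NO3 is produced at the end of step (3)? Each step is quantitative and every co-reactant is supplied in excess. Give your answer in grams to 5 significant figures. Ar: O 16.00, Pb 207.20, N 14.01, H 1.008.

109.84 g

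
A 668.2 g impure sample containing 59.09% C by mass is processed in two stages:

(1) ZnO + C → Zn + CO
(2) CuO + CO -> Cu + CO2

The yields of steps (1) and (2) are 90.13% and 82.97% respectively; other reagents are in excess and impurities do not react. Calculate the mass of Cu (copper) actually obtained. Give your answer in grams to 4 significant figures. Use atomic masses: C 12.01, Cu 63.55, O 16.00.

1562 g

Pure C = 668.2 × 0.5909 = 394.84 g.
M(C) = 12.01 g/mol.
M(Cu) = 63.55 g/mol.
n(C) = 394.84 / 12.01 = 32.876 mol.
Step 1 (C:CO = 1:1): theoretical n(CO) = 32.876 mol; at 90.13% yield, n(CO) = 29.631 mol.
Step 2 (CO:Cu = 1:1): theoretical n(Cu) = 29.631 mol, so theoretical mass = 29.631 × 63.55 = 1883.1 g.
At 82.97% yield, actual mass of Cu = 1883.1 × 0.8297 = 1562.4 g.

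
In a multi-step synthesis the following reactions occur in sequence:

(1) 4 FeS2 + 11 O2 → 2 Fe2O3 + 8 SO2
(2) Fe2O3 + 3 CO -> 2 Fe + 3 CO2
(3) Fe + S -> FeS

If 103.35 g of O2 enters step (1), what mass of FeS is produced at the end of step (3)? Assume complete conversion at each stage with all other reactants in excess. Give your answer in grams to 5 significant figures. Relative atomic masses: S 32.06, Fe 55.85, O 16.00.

103.24 g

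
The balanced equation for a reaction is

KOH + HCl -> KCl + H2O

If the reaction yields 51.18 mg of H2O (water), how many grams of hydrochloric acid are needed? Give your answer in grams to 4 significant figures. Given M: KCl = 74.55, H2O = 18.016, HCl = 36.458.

Convert: 51.18 mg = 0.051180 g.
n(H2O) = 0.051180 g / 18.016 g/mol = 0.0028408 mol.
From the equation the H2O:HCl mole ratio is 1:1, so n(HCl) = 0.0028408 × 1/1 = 0.0028408 mol.
Mass of HCl = 0.0028408 mol × 36.458 g/mol = 0.10357 g.

0.1036 g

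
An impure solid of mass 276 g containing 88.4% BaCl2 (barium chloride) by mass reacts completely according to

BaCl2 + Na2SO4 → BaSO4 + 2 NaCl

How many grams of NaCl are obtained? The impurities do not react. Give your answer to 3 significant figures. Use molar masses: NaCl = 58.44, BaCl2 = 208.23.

Mass of pure BaCl2 = 276 g × 0.884 = 244.0 g.
n(BaCl2) = 244.0 g / 208.23 g/mol = 1.172 mol.
From the equation the BaCl2:NaCl mole ratio is 1:2, so n(NaCl) = 1.172 × 2/1 = 2.343 mol.
Mass of NaCl = 2.343 mol × 58.44 g/mol = 136.9 g.

137 g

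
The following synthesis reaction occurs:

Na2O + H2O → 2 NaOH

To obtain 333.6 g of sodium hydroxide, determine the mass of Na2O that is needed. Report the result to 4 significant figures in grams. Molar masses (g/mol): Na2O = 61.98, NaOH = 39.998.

n(NaOH) = 333.60 g / 39.998 g/mol = 8.3404 mol.
From the equation the NaOH:Na2O mole ratio is 2:1, so n(Na2O) = 8.3404 × 1/2 = 4.1702 mol.
Mass of Na2O = 4.1702 mol × 61.98 g/mol = 258.47 g.

258.5 g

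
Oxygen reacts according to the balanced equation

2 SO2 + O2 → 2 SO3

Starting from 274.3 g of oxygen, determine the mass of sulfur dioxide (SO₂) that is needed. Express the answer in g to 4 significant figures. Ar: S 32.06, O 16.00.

1098 g

M(O2) = 2(16.00) = 32.00 g/mol.
M(SO2) = 32.06 + 2(16.00) = 64.06 g/mol.
n(O2) = 274.30 g / 32.00 g/mol = 8.5719 mol.
From the equation the O2:SO2 mole ratio is 1:2, so n(SO2) = 8.5719 × 2/1 = 17.144 mol.
Mass of SO2 = 17.144 mol × 64.06 g/mol = 1098.2 g.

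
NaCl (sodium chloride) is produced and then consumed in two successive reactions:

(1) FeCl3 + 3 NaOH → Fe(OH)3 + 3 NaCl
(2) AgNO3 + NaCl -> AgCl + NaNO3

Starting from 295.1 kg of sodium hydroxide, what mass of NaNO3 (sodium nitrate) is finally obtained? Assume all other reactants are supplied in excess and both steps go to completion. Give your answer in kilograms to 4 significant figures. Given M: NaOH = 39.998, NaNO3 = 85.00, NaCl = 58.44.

627.1 kg

295.1 kg = 295100 g.
n(NaOH) = 295100 / 39.998 = 7377.9 mol.
Step 1 gives a 3:3 ratio of NaOH to NaCl, so n(NaCl) = 7377.9 mol.
In step 2 the NaCl:NaNO3 ratio is 1:1, so n(NaNO3) = 7377.9 mol.
Mass of NaNO3 = 7377.9 × 85.00 = 627120 g = 627.1 kg.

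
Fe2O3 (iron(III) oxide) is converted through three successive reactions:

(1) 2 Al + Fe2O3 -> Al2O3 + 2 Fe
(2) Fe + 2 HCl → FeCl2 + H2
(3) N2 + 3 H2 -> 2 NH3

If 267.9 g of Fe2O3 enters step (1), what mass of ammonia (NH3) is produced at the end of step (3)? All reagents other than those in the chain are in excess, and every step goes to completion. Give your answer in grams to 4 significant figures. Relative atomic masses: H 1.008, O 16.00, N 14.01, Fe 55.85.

38.10 g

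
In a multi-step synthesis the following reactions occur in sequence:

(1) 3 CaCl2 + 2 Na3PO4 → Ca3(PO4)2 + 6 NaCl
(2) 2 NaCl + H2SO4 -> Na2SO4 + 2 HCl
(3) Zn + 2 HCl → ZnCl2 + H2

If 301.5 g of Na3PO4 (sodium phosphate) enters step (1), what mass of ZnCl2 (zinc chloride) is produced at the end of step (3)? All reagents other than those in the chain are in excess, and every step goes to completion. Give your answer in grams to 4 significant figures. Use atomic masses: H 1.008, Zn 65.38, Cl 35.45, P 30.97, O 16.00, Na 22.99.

375.9 g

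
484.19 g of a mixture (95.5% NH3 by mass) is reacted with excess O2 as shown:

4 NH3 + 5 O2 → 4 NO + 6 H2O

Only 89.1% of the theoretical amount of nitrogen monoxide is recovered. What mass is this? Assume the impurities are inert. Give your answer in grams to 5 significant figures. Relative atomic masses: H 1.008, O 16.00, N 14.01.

725.85 g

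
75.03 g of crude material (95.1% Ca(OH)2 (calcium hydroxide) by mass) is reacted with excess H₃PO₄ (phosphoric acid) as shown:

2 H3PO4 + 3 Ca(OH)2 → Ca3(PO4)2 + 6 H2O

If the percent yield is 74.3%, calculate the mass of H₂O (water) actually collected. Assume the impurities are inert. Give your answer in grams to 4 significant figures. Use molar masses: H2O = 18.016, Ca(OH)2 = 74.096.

25.78 g

Pure Ca(OH)2 available = 75.03 g × 0.951 = 71.354 g.
n(Ca(OH)2) = 71.354 g / 74.096 g/mol = 0.96299 mol.
From the equation the Ca(OH)2:H2O mole ratio is 3:6, so n(H2O) = 0.96299 × 6/3 = 1.9260 mol.
Mass of H2O = 1.9260 mol × 18.016 g/mol = 34.698 g.
Actual mass collected = 34.698 g × 0.743 = 25.781 g.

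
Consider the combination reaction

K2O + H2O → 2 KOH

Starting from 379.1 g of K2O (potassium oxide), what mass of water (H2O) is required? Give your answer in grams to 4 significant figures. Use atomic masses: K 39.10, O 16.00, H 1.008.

M(K2O) = 2(39.10) + 16.00 = 94.20 g/mol.
M(H2O) = 2(1.008) + 16.00 = 18.016 g/mol.
n(K2O) = 379.10 g / 94.20 g/mol = 4.0244 mol.
From the equation the K2O:H2O mole ratio is 1:1, so n(H2O) = 4.0244 × 1/1 = 4.0244 mol.
Mass of H2O = 4.0244 mol × 18.016 g/mol = 72.504 g.

72.50 g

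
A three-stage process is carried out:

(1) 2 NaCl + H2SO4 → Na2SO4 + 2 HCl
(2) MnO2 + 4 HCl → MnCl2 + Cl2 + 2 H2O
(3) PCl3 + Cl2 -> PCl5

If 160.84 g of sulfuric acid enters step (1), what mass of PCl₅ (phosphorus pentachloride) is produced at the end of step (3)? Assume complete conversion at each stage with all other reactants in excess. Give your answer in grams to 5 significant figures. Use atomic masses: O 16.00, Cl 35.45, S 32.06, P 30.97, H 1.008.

170.74 g

M(H2SO4) = 2(1.008) + 32.06 + 4(16.00) = 98.076 g/mol.
M(PCl5) = 30.97 + 5(35.45) = 208.22 g/mol.
n(H2SO4) = 160.84 / 98.076 = 1.63995 mol.
Reaction (1): H2SO4→HCl ratio 1:2 ⇒ n(HCl) = 3.27991 mol.
Reaction (2): HCl→Cl2 ratio 4:1 ⇒ n(Cl2) = 0.819976 mol.
Reaction (3): Cl2→PCl5 ratio 1:1 ⇒ n(PCl5) = 0.819976 mol.
Mass of PCl5 = 0.819976 × 208.22 = 170.735 g.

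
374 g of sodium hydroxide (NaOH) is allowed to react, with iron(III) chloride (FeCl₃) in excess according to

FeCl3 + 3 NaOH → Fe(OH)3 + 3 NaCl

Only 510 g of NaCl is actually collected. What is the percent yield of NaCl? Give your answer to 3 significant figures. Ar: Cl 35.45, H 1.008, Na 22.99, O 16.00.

M(NaOH) = 22.99 + 16.00 + 1.008 = 39.998 g/mol.
M(NaCl) = 22.99 + 35.45 = 58.44 g/mol.
n(NaOH) = 374.0 g / 39.998 g/mol = 9.350 mol.
From the equation the NaOH:NaCl mole ratio is 3:3, so n(NaCl) = 9.350 × 3/3 = 9.350 mol.
Mass of NaCl = 9.350 mol × 58.44 g/mol = 546.4 g.
This is the theoretical yield. Percent yield = 510 g / 546.4 g × 100% = 93.33%.

93.3 %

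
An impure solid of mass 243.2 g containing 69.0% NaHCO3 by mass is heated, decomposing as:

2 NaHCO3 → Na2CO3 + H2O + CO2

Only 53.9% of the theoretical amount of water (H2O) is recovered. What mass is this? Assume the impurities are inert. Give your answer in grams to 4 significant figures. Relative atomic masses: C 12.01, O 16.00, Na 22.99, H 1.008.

9.699 g

Pure NaHCO3 available = 243.2 g × 0.690 = 167.81 g.
M(NaHCO3) = 22.99 + 1.008 + 12.01 + 3(16.00) = 84.008 g/mol.
M(H2O) = 2(1.008) + 16.00 = 18.016 g/mol.
n(NaHCO3) = 167.81 g / 84.008 g/mol = 1.9975 mol.
From the equation the NaHCO3:H2O mole ratio is 2:1, so n(H2O) = 1.9975 × 1/2 = 0.99876 mol.
Mass of H2O = 0.99876 mol × 18.016 g/mol = 17.994 g.
Actual mass collected = 17.994 g × 0.539 = 9.6986 g.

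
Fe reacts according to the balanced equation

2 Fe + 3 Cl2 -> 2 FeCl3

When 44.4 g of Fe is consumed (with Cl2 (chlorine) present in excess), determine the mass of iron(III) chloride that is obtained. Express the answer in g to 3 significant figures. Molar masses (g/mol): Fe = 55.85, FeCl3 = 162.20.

n(Fe) = 44.40 g / 55.85 g/mol = 0.7950 mol.
From the equation the Fe:FeCl3 mole ratio is 2:2, so n(FeCl3) = 0.7950 × 2/2 = 0.7950 mol.
Mass of FeCl3 = 0.7950 mol × 162.20 g/mol = 128.9 g.

129 g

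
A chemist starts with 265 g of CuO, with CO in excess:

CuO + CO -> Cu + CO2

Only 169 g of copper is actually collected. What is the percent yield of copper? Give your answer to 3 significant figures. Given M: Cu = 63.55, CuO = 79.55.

n(CuO) = 265.0 g / 79.55 g/mol = 3.331 mol.
From the equation the CuO:Cu mole ratio is 1:1, so n(Cu) = 3.331 × 1/1 = 3.331 mol.
Mass of Cu = 3.331 mol × 63.55 g/mol = 211.7 g.
This is the theoretical yield. Percent yield = 169 g / 211.7 g × 100% = 79.83%.

79.8 %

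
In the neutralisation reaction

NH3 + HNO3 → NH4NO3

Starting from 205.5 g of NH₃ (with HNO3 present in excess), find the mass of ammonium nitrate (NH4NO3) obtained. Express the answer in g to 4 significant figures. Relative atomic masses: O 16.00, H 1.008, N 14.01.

965.8 g

M(NH3) = 14.01 + 3(1.008) = 17.034 g/mol.
M(NH4NO3) = 2(14.01) + 4(1.008) + 3(16.00) = 80.052 g/mol.
n(NH3) = 205.50 g / 17.034 g/mol = 12.064 mol.
From the equation the NH3:NH4NO3 mole ratio is 1:1, so n(NH4NO3) = 12.064 × 1/1 = 12.064 mol.
Mass of NH4NO3 = 12.064 mol × 80.052 g/mol = 965.76 g.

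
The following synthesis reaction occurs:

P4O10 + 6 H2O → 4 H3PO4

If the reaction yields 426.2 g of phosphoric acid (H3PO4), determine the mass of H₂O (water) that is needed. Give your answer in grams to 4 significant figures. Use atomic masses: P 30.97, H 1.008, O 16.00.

117.5 g

M(H3PO4) = 3(1.008) + 30.97 + 4(16.00) = 97.994 g/mol.
M(H2O) = 2(1.008) + 16.00 = 18.016 g/mol.
n(H3PO4) = 426.20 g / 97.994 g/mol = 4.3492 mol.
From the equation the H3PO4:H2O mole ratio is 4:6, so n(H2O) = 4.3492 × 6/4 = 6.5239 mol.
Mass of H2O = 6.5239 mol × 18.016 g/mol = 117.53 g.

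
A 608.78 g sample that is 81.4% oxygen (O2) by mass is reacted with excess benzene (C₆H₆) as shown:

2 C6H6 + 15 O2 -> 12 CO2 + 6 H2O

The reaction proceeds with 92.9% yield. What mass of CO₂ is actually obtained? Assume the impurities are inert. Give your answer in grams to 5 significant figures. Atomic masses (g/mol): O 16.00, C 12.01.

Pure O2 available = 608.78 g × 0.814 = 495.547 g.
M(O2) = 2(16.00) = 32.00 g/mol.
M(CO2) = 12.01 + 2(16.00) = 44.01 g/mol.
n(O2) = 495.547 g / 32.00 g/mol = 15.4858 mol.
From the equation the O2:CO2 mole ratio is 15:12, so n(CO2) = 15.4858 × 12/15 = 12.3887 mol.
Mass of CO2 = 12.3887 mol × 44.01 g/mol = 545.225 g.
Actual mass collected = 545.225 g × 0.929 = 506.514 g.

506.51 g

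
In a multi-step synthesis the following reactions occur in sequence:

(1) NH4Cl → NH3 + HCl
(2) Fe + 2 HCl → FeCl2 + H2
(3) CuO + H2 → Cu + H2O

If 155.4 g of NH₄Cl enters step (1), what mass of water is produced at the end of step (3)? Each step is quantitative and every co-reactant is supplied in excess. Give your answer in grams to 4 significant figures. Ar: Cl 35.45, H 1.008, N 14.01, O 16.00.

M(NH4Cl) = 14.01 + 4(1.008) + 35.45 = 53.492 g/mol.
M(H2O) = 2(1.008) + 16.00 = 18.016 g/mol.
n(NH4Cl) = 155.4 / 53.492 = 2.9051 mol.
Reaction (1): NH4Cl→HCl ratio 1:1 ⇒ n(HCl) = 2.9051 mol.
Reaction (2): HCl→H2 ratio 2:1 ⇒ n(H2) = 1.4526 mol.
Reaction (3): H2→H2O ratio 1:1 ⇒ n(H2O) = 1.4526 mol.
Mass of H2O = 1.4526 × 18.016 = 26.169 g.

26.17 g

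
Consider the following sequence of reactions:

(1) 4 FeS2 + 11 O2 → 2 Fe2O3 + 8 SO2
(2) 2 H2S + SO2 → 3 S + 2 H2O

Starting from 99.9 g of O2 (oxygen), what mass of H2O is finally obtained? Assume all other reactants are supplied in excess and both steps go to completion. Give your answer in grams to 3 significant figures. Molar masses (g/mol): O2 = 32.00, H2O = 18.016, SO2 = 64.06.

81.8 g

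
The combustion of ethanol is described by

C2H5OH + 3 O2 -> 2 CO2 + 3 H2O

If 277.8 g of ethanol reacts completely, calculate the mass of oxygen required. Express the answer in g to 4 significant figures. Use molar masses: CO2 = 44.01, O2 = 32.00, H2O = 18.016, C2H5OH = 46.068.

n(C2H5OH) = 277.80 g / 46.068 g/mol = 6.0302 mol.
From the equation the C2H5OH:O2 mole ratio is 1:3, so n(O2) = 6.0302 × 3/1 = 18.091 mol.
Mass of O2 = 18.091 mol × 32.00 g/mol = 578.90 g.

578.9 g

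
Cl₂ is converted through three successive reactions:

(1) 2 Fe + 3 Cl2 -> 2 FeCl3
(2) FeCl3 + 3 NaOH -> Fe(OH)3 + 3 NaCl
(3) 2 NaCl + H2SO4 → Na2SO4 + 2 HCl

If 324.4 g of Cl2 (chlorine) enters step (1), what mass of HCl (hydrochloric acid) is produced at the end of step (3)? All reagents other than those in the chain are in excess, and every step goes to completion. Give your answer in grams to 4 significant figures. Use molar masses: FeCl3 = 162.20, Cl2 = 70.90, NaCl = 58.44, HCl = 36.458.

n(Cl2) = 324.4 / 70.90 = 4.5755 mol.
Reaction (1): Cl2→FeCl3 ratio 3:2 ⇒ n(FeCl3) = 3.0503 mol.
Reaction (2): FeCl3→NaCl ratio 1:3 ⇒ n(NaCl) = 9.1509 mol.
Reaction (3): NaCl→HCl ratio 2:2 ⇒ n(HCl) = 9.1509 mol.
Mass of HCl = 9.1509 × 36.458 = 333.62 g.

333.6 g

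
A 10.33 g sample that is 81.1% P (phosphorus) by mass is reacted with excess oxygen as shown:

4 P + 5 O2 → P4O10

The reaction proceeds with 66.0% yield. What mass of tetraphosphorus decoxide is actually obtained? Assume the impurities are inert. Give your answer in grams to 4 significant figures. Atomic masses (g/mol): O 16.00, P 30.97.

Pure P available = 10.33 g × 0.811 = 8.3776 g.
M(P) = 30.97 g/mol.
M(P4O10) = 4(30.97) + 10(16.00) = 283.88 g/mol.
n(P) = 8.3776 g / 30.97 g/mol = 0.27051 mol.
From the equation the P:P4O10 mole ratio is 4:1, so n(P4O10) = 0.27051 × 1/4 = 0.067627 mol.
Mass of P4O10 = 0.067627 mol × 283.88 g/mol = 19.198 g.
Actual mass collected = 19.198 g × 0.660 = 12.671 g.

12.67 g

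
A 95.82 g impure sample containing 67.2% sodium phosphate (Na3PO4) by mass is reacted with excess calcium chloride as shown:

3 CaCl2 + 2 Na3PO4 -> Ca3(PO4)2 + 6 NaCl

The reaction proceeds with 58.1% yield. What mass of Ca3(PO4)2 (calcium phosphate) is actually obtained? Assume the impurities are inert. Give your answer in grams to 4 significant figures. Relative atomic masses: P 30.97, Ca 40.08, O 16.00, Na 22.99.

Pure Na3PO4 available = 95.82 g × 0.672 = 64.391 g.
M(Na3PO4) = 3(22.99) + 30.97 + 4(16.00) = 163.94 g/mol.
M(Ca3(PO4)2) = 3(40.08) + 2(30.97) + 8(16.00) = 310.18 g/mol.
n(Na3PO4) = 64.391 g / 163.94 g/mol = 0.39277 mol.
From the equation the Na3PO4:Ca3(PO4)2 mole ratio is 2:1, so n(Ca3(PO4)2) = 0.39277 × 1/2 = 0.19639 mol.
Mass of Ca3(PO4)2 = 0.19639 mol × 310.18 g/mol = 60.915 g.
Actual mass collected = 60.915 g × 0.581 = 35.392 g.

35.39 g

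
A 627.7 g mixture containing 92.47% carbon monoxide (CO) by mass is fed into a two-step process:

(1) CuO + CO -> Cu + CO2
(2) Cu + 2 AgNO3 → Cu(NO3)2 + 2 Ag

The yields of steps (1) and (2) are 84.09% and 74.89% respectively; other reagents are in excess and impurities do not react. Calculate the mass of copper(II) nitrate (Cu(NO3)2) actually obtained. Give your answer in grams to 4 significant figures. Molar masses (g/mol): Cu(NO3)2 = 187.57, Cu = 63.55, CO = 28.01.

2448 g

Pure CO = 627.7 × 0.9247 = 580.43 g.
n(CO) = 580.43 / 28.01 = 20.722 mol.
Step 1 (CO:Cu = 1:1): theoretical n(Cu) = 20.722 mol; at 84.09% yield, n(Cu) = 17.425 mol.
Step 2 (Cu:Cu(NO3)2 = 1:1): theoretical n(Cu(NO3)2) = 17.425 mol, so theoretical mass = 17.425 × 187.57 = 3268.5 g.
At 74.89% yield, actual mass of Cu(NO3)2 = 3268.5 × 0.7489 = 2447.8 g.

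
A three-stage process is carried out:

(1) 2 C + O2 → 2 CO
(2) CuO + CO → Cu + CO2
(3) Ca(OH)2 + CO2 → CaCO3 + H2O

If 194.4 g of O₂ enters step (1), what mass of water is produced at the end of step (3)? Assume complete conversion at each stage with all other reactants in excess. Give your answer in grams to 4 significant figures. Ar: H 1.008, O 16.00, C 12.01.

M(O2) = 2(16.00) = 32.00 g/mol.
M(H2O) = 2(1.008) + 16.00 = 18.016 g/mol.
n(O2) = 194.4 / 32.00 = 6.0750 mol.
Reaction (1): O2→CO ratio 1:2 ⇒ n(CO) = 12.150 mol.
Reaction (2): CO→CO2 ratio 1:1 ⇒ n(CO2) = 12.150 mol.
Reaction (3): CO2→H2O ratio 1:1 ⇒ n(H2O) = 12.150 mol.
Mass of H2O = 12.150 × 18.016 = 218.89 g.

218.9 g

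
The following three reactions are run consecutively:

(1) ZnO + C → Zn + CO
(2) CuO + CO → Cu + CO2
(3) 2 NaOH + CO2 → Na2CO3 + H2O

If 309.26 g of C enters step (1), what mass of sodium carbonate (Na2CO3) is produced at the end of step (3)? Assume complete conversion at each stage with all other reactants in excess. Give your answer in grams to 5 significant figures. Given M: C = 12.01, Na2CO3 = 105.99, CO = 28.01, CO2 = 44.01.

2729.3 g

n(C) = 309.26 / 12.01 = 25.7502 mol.
Reaction (1): C→CO ratio 1:1 ⇒ n(CO) = 25.7502 mol.
Reaction (2): CO→CO2 ratio 1:1 ⇒ n(CO2) = 25.7502 mol.
Reaction (3): CO2→Na2CO3 ratio 1:1 ⇒ n(Na2CO3) = 25.7502 mol.
Mass of Na2CO3 = 25.7502 × 105.99 = 2729.26 g.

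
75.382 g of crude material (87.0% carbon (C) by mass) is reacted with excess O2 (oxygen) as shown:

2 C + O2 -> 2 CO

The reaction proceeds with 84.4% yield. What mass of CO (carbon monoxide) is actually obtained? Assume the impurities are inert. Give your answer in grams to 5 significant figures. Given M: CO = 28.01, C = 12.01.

129.09 g

Pure C available = 75.382 g × 0.870 = 65.5823 g.
n(C) = 65.5823 g / 12.01 g/mol = 5.46064 mol.
From the equation the C:CO mole ratio is 2:2, so n(CO) = 5.46064 × 2/2 = 5.46064 mol.
Mass of CO = 5.46064 mol × 28.01 g/mol = 152.953 g.
Actual mass collected = 152.953 g × 0.844 = 129.092 g.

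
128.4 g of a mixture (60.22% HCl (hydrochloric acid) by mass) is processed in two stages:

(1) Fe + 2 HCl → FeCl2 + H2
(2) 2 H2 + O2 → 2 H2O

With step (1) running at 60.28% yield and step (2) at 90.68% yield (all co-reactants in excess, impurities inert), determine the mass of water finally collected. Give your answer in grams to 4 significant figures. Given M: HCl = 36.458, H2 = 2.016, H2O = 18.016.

Pure HCl = 128.4 × 0.6022 = 77.322 g.
n(HCl) = 77.322 / 36.458 = 2.1209 mol.
Step 1 (HCl:H2 = 2:1): theoretical n(H2) = 1.0604 mol; at 60.28% yield, n(H2) = 0.63923 mol.
Step 2 (H2:H2O = 2:2): theoretical n(H2O) = 0.63923 mol, so theoretical mass = 0.63923 × 18.016 = 11.516 g.
At 90.68% yield, actual mass of H2O = 11.516 × 0.9068 = 10.443 g.

10.44 g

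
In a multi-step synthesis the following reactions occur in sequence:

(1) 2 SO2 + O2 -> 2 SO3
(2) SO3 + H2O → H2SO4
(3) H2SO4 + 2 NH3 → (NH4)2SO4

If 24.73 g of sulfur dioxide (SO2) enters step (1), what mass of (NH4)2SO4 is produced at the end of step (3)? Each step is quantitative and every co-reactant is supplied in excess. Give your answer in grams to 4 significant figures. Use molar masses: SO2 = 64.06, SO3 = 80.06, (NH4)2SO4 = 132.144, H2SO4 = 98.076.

n(SO2) = 24.73 / 64.06 = 0.38604 mol.
Reaction (1): SO2→SO3 ratio 2:2 ⇒ n(SO3) = 0.38604 mol.
Reaction (2): SO3→H2SO4 ratio 1:1 ⇒ n(H2SO4) = 0.38604 mol.
Reaction (3): H2SO4→(NH4)2SO4 ratio 1:1 ⇒ n((NH4)2SO4) = 0.38604 mol.
Mass of (NH4)2SO4 = 0.38604 × 132.144 = 51.013 g.

51.01 g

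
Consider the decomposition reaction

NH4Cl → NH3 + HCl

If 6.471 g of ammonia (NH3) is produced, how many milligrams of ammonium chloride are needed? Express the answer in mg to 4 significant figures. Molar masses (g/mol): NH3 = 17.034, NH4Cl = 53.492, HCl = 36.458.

n(NH3) = 6.4710 g / 17.034 g/mol = 0.37989 mol.
From the equation the NH3:NH4Cl mole ratio is 1:1, so n(NH4Cl) = 0.37989 × 1/1 = 0.37989 mol.
Mass of NH4Cl = 0.37989 mol × 53.492 g/mol = 20.321 g.
Converting to mg: 20.321 g = 20320 mg.

20320 mg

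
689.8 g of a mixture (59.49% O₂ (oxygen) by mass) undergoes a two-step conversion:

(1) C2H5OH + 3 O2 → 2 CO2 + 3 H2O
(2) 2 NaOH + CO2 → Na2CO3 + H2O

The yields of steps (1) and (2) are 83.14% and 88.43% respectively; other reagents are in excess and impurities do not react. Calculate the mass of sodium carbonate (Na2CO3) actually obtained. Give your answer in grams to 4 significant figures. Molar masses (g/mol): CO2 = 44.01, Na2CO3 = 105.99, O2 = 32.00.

666.2 g

Pure O2 = 689.8 × 0.5949 = 410.36 g.
n(O2) = 410.36 / 32.00 = 12.824 mol.
Step 1 (O2:CO2 = 3:2): theoretical n(CO2) = 8.5492 mol; at 83.14% yield, n(CO2) = 7.1078 mol.
Step 2 (CO2:Na2CO3 = 1:1): theoretical n(Na2CO3) = 7.1078 mol, so theoretical mass = 7.1078 × 105.99 = 753.36 g.
At 88.43% yield, actual mass of Na2CO3 = 753.36 × 0.8843 = 666.19 g.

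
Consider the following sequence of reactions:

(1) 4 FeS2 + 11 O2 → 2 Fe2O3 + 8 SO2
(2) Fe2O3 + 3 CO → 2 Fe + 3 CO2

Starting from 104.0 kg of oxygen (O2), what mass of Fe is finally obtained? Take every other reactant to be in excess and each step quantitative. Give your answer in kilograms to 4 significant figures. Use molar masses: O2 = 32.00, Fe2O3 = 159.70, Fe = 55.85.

66.00 kg

104.0 kg = 104000 g.
n(O2) = 104000 / 32.00 = 3250.0 mol.
Step 1 gives a 11:2 ratio of O2 to Fe2O3, so n(Fe2O3) = 590.91 mol.
In step 2 the Fe2O3:Fe ratio is 1:2, so n(Fe) = 1181.8 mol.
Mass of Fe = 1181.8 × 55.85 = 66005 g = 66.00 kg.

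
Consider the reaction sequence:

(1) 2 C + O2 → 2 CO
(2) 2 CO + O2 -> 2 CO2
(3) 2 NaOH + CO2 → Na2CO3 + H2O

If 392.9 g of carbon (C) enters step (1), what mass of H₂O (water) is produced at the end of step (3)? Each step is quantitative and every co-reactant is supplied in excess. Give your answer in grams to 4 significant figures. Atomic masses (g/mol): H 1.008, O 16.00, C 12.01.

589.4 g

M(C) = 12.01 g/mol.
M(H2O) = 2(1.008) + 16.00 = 18.016 g/mol.
n(C) = 392.9 / 12.01 = 32.714 mol.
Reaction (1): C→CO ratio 2:2 ⇒ n(CO) = 32.714 mol.
Reaction (2): CO→CO2 ratio 2:2 ⇒ n(CO2) = 32.714 mol.
Reaction (3): CO2→H2O ratio 1:1 ⇒ n(H2O) = 32.714 mol.
Mass of H2O = 32.714 × 18.016 = 589.38 g.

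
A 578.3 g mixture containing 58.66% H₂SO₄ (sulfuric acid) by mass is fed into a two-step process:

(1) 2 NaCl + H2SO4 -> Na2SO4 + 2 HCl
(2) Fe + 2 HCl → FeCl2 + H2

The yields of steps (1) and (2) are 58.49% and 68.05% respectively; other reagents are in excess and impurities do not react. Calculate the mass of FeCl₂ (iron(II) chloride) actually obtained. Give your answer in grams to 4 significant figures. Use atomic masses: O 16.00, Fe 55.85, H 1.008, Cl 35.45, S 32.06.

Pure H2SO4 = 578.3 × 0.5866 = 339.23 g.
M(H2SO4) = 2(1.008) + 32.06 + 4(16.00) = 98.076 g/mol.
M(FeCl2) = 55.85 + 2(35.45) = 126.75 g/mol.
n(H2SO4) = 339.23 / 98.076 = 3.4589 mol.
Step 1 (H2SO4:HCl = 1:2): theoretical n(HCl) = 6.9177 mol; at 58.49% yield, n(HCl) = 4.0462 mol.
Step 2 (HCl:FeCl2 = 2:1): theoretical n(FeCl2) = 2.0231 mol, so theoretical mass = 2.0231 × 126.75 = 256.43 g.
At 68.05% yield, actual mass of FeCl2 = 256.43 × 0.6805 = 174.50 g.

174.5 g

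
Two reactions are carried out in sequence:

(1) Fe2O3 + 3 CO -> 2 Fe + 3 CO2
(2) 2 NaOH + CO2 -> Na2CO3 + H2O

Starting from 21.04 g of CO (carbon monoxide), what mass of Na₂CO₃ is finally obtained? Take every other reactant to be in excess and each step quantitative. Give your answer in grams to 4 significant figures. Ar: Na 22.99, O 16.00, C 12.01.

79.62 g

M(CO) = 12.01 + 16.00 = 28.01 g/mol.
M(Na2CO3) = 2(22.99) + 12.01 + 3(16.00) = 105.99 g/mol.
n(CO) = 21.040 / 28.01 = 0.75116 mol.
Step 1 gives a 3:3 ratio of CO to CO2, so n(CO2) = 0.75116 mol.
In step 2 the CO2:Na2CO3 ratio is 1:1, so n(Na2CO3) = 0.75116 mol.
Mass of Na2CO3 = 0.75116 × 105.99 = 79.615 g.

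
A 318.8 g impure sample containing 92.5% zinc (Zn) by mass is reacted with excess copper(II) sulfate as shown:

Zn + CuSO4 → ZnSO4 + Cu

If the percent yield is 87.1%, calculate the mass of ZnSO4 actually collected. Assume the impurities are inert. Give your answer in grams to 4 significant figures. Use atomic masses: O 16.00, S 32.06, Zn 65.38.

634.2 g

Pure Zn available = 318.8 g × 0.925 = 294.89 g.
M(Zn) = 65.38 g/mol.
M(ZnSO4) = 65.38 + 32.06 + 4(16.00) = 161.44 g/mol.
n(Zn) = 294.89 g / 65.38 g/mol = 4.5104 mol.
From the equation the Zn:ZnSO4 mole ratio is 1:1, so n(ZnSO4) = 4.5104 × 1/1 = 4.5104 mol.
Mass of ZnSO4 = 4.5104 mol × 161.44 g/mol = 728.16 g.
Actual mass collected = 728.16 g × 0.871 = 634.23 g.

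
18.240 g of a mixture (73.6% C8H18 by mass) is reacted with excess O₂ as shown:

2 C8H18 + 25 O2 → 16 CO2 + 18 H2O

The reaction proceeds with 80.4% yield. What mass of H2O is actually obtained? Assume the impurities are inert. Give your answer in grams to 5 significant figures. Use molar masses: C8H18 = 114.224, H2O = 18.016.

Pure C8H18 available = 18.240 g × 0.736 = 13.4246 g.
n(C8H18) = 13.4246 g / 114.224 g/mol = 0.117529 mol.
From the equation the C8H18:H2O mole ratio is 2:18, so n(H2O) = 0.117529 × 18/2 = 1.05776 mol.
Mass of H2O = 1.05776 mol × 18.016 g/mol = 19.0566 g.
Actual mass collected = 19.0566 g × 0.804 = 15.3215 g.

15.322 g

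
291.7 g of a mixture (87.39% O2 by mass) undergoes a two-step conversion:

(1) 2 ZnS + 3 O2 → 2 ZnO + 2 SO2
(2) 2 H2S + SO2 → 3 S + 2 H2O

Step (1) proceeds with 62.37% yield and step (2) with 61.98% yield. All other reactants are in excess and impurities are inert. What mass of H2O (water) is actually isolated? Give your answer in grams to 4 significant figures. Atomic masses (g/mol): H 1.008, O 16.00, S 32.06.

73.97 g

Pure O2 = 291.7 × 0.8739 = 254.92 g.
M(O2) = 2(16.00) = 32.00 g/mol.
M(H2O) = 2(1.008) + 16.00 = 18.016 g/mol.
n(O2) = 254.92 / 32.00 = 7.9661 mol.
Step 1 (O2:SO2 = 3:2): theoretical n(SO2) = 5.3108 mol; at 62.37% yield, n(SO2) = 3.3123 mol.
Step 2 (SO2:H2O = 1:2): theoretical n(H2O) = 6.6246 mol, so theoretical mass = 6.6246 × 18.016 = 119.35 g.
At 61.98% yield, actual mass of H2O = 119.35 × 0.6198 = 73.973 g.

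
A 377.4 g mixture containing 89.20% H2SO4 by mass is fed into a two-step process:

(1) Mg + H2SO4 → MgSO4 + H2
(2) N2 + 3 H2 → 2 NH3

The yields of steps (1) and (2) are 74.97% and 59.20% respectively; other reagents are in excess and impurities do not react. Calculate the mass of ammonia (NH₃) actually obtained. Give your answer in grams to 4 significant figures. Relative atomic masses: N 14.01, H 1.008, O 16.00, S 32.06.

Pure H2SO4 = 377.4 × 0.8920 = 336.64 g.
M(H2SO4) = 2(1.008) + 32.06 + 4(16.00) = 98.076 g/mol.
M(NH3) = 14.01 + 3(1.008) = 17.034 g/mol.
n(H2SO4) = 336.64 / 98.076 = 3.4324 mol.
Step 1 (H2SO4:H2 = 1:1): theoretical n(H2) = 3.4324 mol; at 74.97% yield, n(H2) = 2.5733 mol.
Step 2 (H2:NH3 = 3:2): theoretical n(NH3) = 1.7155 mol, so theoretical mass = 1.7155 × 17.034 = 29.222 g.
At 59.20% yield, actual mass of NH3 = 29.222 × 0.5920 = 17.300 g.

17.30 g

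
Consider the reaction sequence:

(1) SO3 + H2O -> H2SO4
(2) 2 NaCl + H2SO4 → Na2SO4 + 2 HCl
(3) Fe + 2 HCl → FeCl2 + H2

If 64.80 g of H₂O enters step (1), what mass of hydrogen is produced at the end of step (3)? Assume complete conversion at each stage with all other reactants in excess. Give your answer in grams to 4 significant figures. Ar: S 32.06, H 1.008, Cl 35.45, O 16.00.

M(H2O) = 2(1.008) + 16.00 = 18.016 g/mol.
M(H2) = 2(1.008) = 2.016 g/mol.
n(H2O) = 64.80 / 18.016 = 3.5968 mol.
Reaction (1): H2O→H2SO4 ratio 1:1 ⇒ n(H2SO4) = 3.5968 mol.
Reaction (2): H2SO4→HCl ratio 1:2 ⇒ n(HCl) = 7.1936 mol.
Reaction (3): HCl→H2 ratio 2:1 ⇒ n(H2) = 3.5968 mol.
Mass of H2 = 3.5968 × 2.016 = 7.2512 g.

7.251 g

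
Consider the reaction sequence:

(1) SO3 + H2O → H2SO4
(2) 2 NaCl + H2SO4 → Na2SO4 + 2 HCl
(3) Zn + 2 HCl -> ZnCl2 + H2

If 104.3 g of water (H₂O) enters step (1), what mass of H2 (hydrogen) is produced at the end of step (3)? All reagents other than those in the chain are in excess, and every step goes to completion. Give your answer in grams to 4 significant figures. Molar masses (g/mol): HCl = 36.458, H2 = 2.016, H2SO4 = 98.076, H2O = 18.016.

11.67 g

n(H2O) = 104.3 / 18.016 = 5.7893 mol.
Reaction (1): H2O→H2SO4 ratio 1:1 ⇒ n(H2SO4) = 5.7893 mol.
Reaction (2): H2SO4→HCl ratio 1:2 ⇒ n(HCl) = 11.579 mol.
Reaction (3): HCl→H2 ratio 2:1 ⇒ n(H2) = 5.7893 mol.
Mass of H2 = 5.7893 × 2.016 = 11.671 g.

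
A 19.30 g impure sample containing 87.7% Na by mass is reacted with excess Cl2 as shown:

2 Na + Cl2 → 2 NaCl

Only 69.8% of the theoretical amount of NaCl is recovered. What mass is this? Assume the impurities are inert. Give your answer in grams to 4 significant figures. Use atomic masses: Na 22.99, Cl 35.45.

30.03 g

Pure Na available = 19.30 g × 0.877 = 16.926 g.
M(Na) = 22.99 g/mol.
M(NaCl) = 22.99 + 35.45 = 58.44 g/mol.
n(Na) = 16.926 g / 22.99 g/mol = 0.73624 mol.
From the equation the Na:NaCl mole ratio is 2:2, so n(NaCl) = 0.73624 × 2/2 = 0.73624 mol.
Mass of NaCl = 0.73624 mol × 58.44 g/mol = 43.026 g.
Actual mass collected = 43.026 g × 0.698 = 30.032 g.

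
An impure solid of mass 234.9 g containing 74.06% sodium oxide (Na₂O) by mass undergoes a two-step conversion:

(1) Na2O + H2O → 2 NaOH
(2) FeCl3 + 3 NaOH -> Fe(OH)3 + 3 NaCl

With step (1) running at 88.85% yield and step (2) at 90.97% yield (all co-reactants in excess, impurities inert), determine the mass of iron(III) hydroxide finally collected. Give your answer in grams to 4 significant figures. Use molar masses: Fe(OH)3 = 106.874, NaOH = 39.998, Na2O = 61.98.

161.6 g

Pure Na2O = 234.9 × 0.7406 = 173.97 g.
n(Na2O) = 173.97 / 61.98 = 2.8068 mol.
Step 1 (Na2O:NaOH = 1:2): theoretical n(NaOH) = 5.6136 mol; at 88.85% yield, n(NaOH) = 4.9877 mol.
Step 2 (NaOH:Fe(OH)3 = 3:1): theoretical n(Fe(OH)3) = 1.6626 mol, so theoretical mass = 1.6626 × 106.874 = 177.69 g.
At 90.97% yield, actual mass of Fe(OH)3 = 177.69 × 0.9097 = 161.64 g.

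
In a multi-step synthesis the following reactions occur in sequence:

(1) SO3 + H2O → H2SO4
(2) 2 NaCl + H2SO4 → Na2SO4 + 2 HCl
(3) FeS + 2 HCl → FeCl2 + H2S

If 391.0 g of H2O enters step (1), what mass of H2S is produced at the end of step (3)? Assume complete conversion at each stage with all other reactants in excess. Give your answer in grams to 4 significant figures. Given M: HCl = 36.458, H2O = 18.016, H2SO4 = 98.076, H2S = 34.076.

n(H2O) = 391.0 / 18.016 = 21.703 mol.
Reaction (1): H2O→H2SO4 ratio 1:1 ⇒ n(H2SO4) = 21.703 mol.
Reaction (2): H2SO4→HCl ratio 1:2 ⇒ n(HCl) = 43.406 mol.
Reaction (3): HCl→H2S ratio 2:1 ⇒ n(H2S) = 21.703 mol.
Mass of H2S = 21.703 × 34.076 = 739.55 g.

739.5 g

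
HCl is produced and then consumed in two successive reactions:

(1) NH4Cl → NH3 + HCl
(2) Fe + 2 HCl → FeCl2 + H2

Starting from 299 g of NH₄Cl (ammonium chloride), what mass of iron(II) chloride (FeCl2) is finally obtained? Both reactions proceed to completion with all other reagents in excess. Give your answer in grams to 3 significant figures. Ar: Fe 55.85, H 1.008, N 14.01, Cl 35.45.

354 g

M(NH4Cl) = 14.01 + 4(1.008) + 35.45 = 53.492 g/mol.
M(FeCl2) = 55.85 + 2(35.45) = 126.75 g/mol.
n(NH4Cl) = 299.0 / 53.492 = 5.590 mol.
Step 1 gives a 1:1 ratio of NH4Cl to HCl, so n(HCl) = 5.590 mol.
In step 2 the HCl:FeCl2 ratio is 2:1, so n(FeCl2) = 2.795 mol.
Mass of FeCl2 = 2.795 × 126.75 = 354.2 g.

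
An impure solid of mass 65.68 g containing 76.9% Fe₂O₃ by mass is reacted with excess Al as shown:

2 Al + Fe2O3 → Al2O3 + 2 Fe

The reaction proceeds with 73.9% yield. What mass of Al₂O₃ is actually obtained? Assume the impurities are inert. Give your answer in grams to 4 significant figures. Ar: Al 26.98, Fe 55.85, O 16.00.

23.83 g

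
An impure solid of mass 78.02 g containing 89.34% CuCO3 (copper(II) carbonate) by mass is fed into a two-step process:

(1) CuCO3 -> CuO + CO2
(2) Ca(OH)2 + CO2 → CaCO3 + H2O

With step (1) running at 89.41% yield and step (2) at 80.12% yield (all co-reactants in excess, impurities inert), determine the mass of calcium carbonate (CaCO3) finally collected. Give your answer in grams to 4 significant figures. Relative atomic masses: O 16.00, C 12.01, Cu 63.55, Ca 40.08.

40.45 g

Pure CuCO3 = 78.02 × 0.8934 = 69.703 g.
M(CuCO3) = 63.55 + 12.01 + 3(16.00) = 123.56 g/mol.
M(CaCO3) = 40.08 + 12.01 + 3(16.00) = 100.09 g/mol.
n(CuCO3) = 69.703 / 123.56 = 0.56412 mol.
Step 1 (CuCO3:CO2 = 1:1): theoretical n(CO2) = 0.56412 mol; at 89.41% yield, n(CO2) = 0.50438 mol.
Step 2 (CO2:CaCO3 = 1:1): theoretical n(CaCO3) = 0.50438 mol, so theoretical mass = 0.50438 × 100.09 = 50.484 g.
At 80.12% yield, actual mass of CaCO3 = 50.484 × 0.8012 = 40.448 g.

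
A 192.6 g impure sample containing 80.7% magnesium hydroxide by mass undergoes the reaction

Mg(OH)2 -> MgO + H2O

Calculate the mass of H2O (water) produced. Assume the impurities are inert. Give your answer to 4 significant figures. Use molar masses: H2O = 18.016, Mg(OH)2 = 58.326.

Mass of pure Mg(OH)2 = 192.6 g × 0.807 = 155.43 g.
n(Mg(OH)2) = 155.43 g / 58.326 g/mol = 2.6648 mol.
From the equation the Mg(OH)2:H2O mole ratio is 1:1, so n(H2O) = 2.6648 × 1/1 = 2.6648 mol.
Mass of H2O = 2.6648 mol × 18.016 g/mol = 48.009 g.

48.01 g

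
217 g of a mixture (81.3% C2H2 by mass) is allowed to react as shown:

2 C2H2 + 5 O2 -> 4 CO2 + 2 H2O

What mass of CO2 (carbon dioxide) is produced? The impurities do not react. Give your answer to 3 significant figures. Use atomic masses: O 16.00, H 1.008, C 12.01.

596 g

Mass of pure C2H2 = 217 g × 0.813 = 176.4 g.
M(C2H2) = 2(12.01) + 2(1.008) = 26.036 g/mol.
M(CO2) = 12.01 + 2(16.00) = 44.01 g/mol.
n(C2H2) = 176.4 g / 26.036 g/mol = 6.776 mol.
From the equation the C2H2:CO2 mole ratio is 2:4, so n(CO2) = 6.776 × 4/2 = 13.55 mol.
Mass of CO2 = 13.55 mol × 44.01 g/mol = 596.4 g.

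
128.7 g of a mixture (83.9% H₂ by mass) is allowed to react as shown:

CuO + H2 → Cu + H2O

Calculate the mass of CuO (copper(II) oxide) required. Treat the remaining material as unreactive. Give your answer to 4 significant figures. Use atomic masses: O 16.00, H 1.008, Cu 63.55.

Mass of pure H2 = 128.7 g × 0.839 = 107.98 g.
M(H2) = 2(1.008) = 2.016 g/mol.
M(CuO) = 63.55 + 16.00 = 79.55 g/mol.
n(H2) = 107.98 g / 2.016 g/mol = 53.561 mol.
From the equation the H2:CuO mole ratio is 1:1, so n(CuO) = 53.561 × 1/1 = 53.561 mol.
Mass of CuO = 53.561 mol × 79.55 g/mol = 4260.8 g.

4261 g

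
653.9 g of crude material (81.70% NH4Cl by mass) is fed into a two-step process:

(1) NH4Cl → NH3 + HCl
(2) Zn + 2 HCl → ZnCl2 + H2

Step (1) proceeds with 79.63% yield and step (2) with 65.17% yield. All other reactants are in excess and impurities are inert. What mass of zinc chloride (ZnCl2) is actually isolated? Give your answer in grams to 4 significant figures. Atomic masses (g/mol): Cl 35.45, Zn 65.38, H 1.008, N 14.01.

353.2 g

Pure NH4Cl = 653.9 × 0.8170 = 534.24 g.
M(NH4Cl) = 14.01 + 4(1.008) + 35.45 = 53.492 g/mol.
M(ZnCl2) = 65.38 + 2(35.45) = 136.28 g/mol.
n(NH4Cl) = 534.24 / 53.492 = 9.9872 mol.
Step 1 (NH4Cl:HCl = 1:1): theoretical n(HCl) = 9.9872 mol; at 79.63% yield, n(HCl) = 7.9528 mol.
Step 2 (HCl:ZnCl2 = 2:1): theoretical n(ZnCl2) = 3.9764 mol, so theoretical mass = 3.9764 × 136.28 = 541.91 g.
At 65.17% yield, actual mass of ZnCl2 = 541.91 × 0.6517 = 353.16 g.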